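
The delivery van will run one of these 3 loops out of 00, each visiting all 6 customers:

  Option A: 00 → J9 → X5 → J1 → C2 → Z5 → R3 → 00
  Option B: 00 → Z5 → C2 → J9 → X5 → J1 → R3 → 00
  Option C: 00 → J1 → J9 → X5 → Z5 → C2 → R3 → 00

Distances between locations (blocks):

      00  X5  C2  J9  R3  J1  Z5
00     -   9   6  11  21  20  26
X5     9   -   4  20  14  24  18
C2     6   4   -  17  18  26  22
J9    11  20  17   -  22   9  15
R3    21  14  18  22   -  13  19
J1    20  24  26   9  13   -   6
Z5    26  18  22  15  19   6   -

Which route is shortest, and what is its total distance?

128 blocks — Option C is the shortest.

Option A: 11 + 20 + 24 + 26 + 22 + 19 + 21 = 143
Option B: 26 + 22 + 17 + 20 + 24 + 13 + 21 = 143
Option C: 20 + 9 + 20 + 18 + 22 + 18 + 21 = 128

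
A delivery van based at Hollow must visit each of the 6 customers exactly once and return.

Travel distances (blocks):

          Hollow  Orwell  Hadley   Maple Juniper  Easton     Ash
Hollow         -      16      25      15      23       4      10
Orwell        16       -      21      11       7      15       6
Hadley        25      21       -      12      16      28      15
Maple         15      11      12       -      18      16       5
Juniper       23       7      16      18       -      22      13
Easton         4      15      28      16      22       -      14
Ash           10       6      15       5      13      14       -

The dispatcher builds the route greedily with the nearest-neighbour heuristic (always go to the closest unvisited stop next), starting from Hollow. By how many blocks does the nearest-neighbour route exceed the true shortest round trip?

From Hollow: Easton=4, Ash=10, Maple=15, Orwell=16, Juniper=23, Hadley=25 → choose Easton (4).
From Easton: Ash=14, Orwell=15, Maple=16, Juniper=22, Hadley=28 → choose Ash (14).
From Ash: Maple=5, Orwell=6, Juniper=13, Hadley=15 → choose Maple (5).
From Maple: Orwell=11, Hadley=12, Juniper=18 → choose Orwell (11).
From Orwell: Juniper=7, Hadley=21 → choose Juniper (7).
From Juniper: Hadley=16 → choose Hadley (16).
NN route Hollow → Easton → Ash → Maple → Orwell → Juniper → Hadley → Hollow costs 82.
Optimal: Hollow → Easton → Orwell → Juniper → Hadley → Maple → Ash → Hollow costs 69 (by enumerating all 360 distinct tours).
Excess = 82 − 69 = 13.

13 blocks longer than the optimal tour.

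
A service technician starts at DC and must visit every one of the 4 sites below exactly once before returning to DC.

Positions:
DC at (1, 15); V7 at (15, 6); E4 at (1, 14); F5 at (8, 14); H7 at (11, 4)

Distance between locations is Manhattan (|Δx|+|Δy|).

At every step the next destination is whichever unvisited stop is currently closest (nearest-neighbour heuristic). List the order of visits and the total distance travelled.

DC → [E4:1 / F5:8 / H7:21 / V7:23] → E4 (1)
E4 → [F5:7 / H7:20 / V7:22] → F5 (7)
F5 → [H7:13 / V7:15] → H7 (13)
H7 → [V7:6] → V7 (6)
Return V7→DC: 23.
Total = 1 + 7 + 13 + 6 + 23 = 50.

Total distance 50 via the nearest-neighbour route DC → E4 → F5 → H7 → V7 → DC.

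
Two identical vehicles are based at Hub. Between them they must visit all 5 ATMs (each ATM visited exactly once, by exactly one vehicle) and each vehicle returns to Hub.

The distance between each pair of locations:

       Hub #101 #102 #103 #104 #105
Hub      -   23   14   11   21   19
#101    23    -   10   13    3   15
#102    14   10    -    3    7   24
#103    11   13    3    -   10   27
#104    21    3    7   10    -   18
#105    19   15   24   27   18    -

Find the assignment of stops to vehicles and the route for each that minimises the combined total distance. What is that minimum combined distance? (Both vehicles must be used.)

Minimum combined distance: 80.

Try each way of splitting the stops between the two vehicles (each non-empty) and, for each split, find the best tour for each vehicle:
  {#101} + {#102, #103, #104, #105}: 46 + 58 = 104
  {#102} + {#101, #103, #104, #105}: 28 + 58 = 86
  {#101, #102} + {#103, #104, #105}: 47 + 58 = 105
  {#103} + {#101, #102, #104, #105}: 22 + 58 = 80
  {#101, #103} + {#102, #104, #105}: 47 + 58 = 105
  {#102, #103} + {#101, #104, #105}: 28 + 58 = 86
  … (15 splits in total)
Best: vehicle 1 Hub → #103 → Hub = 22; vehicle 2 Hub → #102 → #104 → #101 → #105 → Hub = 58; combined 80.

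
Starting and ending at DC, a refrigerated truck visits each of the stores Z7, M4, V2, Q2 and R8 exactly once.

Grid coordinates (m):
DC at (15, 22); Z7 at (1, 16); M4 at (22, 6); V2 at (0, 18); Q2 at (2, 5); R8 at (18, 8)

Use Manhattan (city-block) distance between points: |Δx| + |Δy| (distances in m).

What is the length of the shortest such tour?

Minimum total distance: 78 m.

With 5 stops there are 5!/2 = 60 distinct round trips (a route and its reverse cost the same).
DC-Z7-M4-V2-Q2-R8-DC: 20+31+34+15+19+17 = 136
DC-Z7-M4-V2-R8-Q2-DC: 20+31+34+28+19+30 = 162
DC-Z7-M4-Q2-V2-R8-DC: 20+31+21+15+28+17 = 132
DC-Z7-M4-Q2-R8-V2-DC: 20+31+21+19+28+19 = 138
DC-Z7-M4-R8-V2-Q2-DC: 20+31+6+28+15+30 = 130
DC-Z7-M4-R8-Q2-V2-DC: 20+31+6+19+15+19 = 110
DC-Z7-V2-M4-Q2-R8-DC: 20+3+34+21+19+17 = 114
DC-Z7-V2-M4-R8-Q2-DC: 20+3+34+6+19+30 = 112
DC-Z7-V2-Q2-M4-R8-DC: 20+3+15+21+6+17 = 82
DC-Z7-V2-Q2-R8-M4-DC: 20+3+15+19+6+23 = 86
DC-Z7-V2-R8-M4-Q2-DC: 20+3+28+6+21+30 = 108
DC-Z7-V2-R8-Q2-M4-DC: 20+3+28+19+21+23 = 114
DC-Z7-Q2-M4-V2-R8-DC: 20+12+21+34+28+17 = 132
DC-Z7-Q2-M4-R8-V2-DC: 20+12+21+6+28+19 = 106
… (46 more)
DC-V2-Z7-Q2-M4-R8-DC: 19+3+12+21+6+17 = 78  ← best
The minimum is 78.
One optimal route: DC → V2 → Z7 → Q2 → M4 → R8 → DC (or its reverse).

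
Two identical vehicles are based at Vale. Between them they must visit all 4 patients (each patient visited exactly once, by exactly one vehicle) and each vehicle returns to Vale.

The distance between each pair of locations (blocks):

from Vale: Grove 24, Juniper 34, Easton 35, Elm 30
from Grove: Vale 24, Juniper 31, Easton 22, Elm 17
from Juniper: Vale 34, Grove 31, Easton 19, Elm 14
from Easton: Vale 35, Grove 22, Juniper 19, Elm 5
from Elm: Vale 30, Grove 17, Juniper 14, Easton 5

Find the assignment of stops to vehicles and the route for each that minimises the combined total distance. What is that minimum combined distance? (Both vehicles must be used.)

Check every non-empty split of the stops between the two vehicles; for each half take its own optimal tour:
  {Grove} + {Juniper, Easton, Elm}: 48 + 88 = 136
  {Juniper} + {Grove, Easton, Elm}: 68 + 81 = 149
  {Grove, Juniper} + {Easton, Elm}: 89 + 70 = 159
  {Easton} + {Grove, Juniper, Elm}: 70 + 89 = 159
  {Grove, Easton} + {Juniper, Elm}: 81 + 78 = 159
  {Juniper, Easton} + {Grove, Elm}: 88 + 71 = 159
  … (7 splits in total)
Best: vehicle 1 Vale → Grove → Vale = 48; vehicle 2 Vale → Juniper → Easton → Elm → Vale = 88; combined 136.

136 blocks — the smallest possible combined total.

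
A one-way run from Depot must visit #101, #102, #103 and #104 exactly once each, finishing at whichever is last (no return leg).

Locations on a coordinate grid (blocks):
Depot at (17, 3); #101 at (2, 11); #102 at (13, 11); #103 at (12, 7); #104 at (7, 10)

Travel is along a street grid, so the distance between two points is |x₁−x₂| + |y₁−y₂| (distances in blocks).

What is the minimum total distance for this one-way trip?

There are 4! = 24 possible orderings.
Depot → #101 → #102 → #103 → #104: 23+11+5+8 = 47
Depot → #101 → #102 → #104 → #103: 23+11+7+8 = 49
Depot → #101 → #103 → #102 → #104: 23+14+5+7 = 49
Depot → #101 → #103 → #104 → #102: 23+14+8+7 = 52
Depot → #101 → #104 → #102 → #103: 23+6+7+5 = 41
Depot → #101 → #104 → #103 → #102: 23+6+8+5 = 42
Depot → #102 → #101 → #103 → #104: 12+11+14+8 = 45
Depot → #102 → #101 → #104 → #103: 12+11+6+8 = 37
Depot → #102 → #103 → #101 → #104: 12+5+14+6 = 37
Depot → #102 → #103 → #104 → #101: 12+5+8+6 = 31
Depot → #102 → #104 → #101 → #103: 12+7+6+14 = 39
Depot → #102 → #104 → #103 → #101: 12+7+8+14 = 41
Depot → #103 → #101 → #102 → #104: 9+14+11+7 = 41
Depot → #103 → #101 → #104 → #102: 9+14+6+7 = 36
… (10 more)
Depot → #103 → #102 → #104 → #101: 9+5+7+6 = 27  ← best
The minimum is 27.
One shortest path: Depot → #103 → #102 → #104 → #101.

Shortest open route: 27 blocks.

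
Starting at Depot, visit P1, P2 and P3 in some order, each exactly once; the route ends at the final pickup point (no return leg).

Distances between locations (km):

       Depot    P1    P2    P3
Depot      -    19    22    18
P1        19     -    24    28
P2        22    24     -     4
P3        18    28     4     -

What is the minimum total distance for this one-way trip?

There are 3! = 6 possible orderings.
Depot → P1 → P2 → P3: 19+24+4 = 47
Depot → P1 → P3 → P2: 19+28+4 = 51
Depot → P2 → P1 → P3: 22+24+28 = 74
Depot → P2 → P3 → P1: 22+4+28 = 54
Depot → P3 → P1 → P2: 18+28+24 = 70
Depot → P3 → P2 → P1: 18+4+24 = 46
The minimum is 46.
One shortest path: Depot → P3 → P2 → P1.

Shortest open route: 46 km.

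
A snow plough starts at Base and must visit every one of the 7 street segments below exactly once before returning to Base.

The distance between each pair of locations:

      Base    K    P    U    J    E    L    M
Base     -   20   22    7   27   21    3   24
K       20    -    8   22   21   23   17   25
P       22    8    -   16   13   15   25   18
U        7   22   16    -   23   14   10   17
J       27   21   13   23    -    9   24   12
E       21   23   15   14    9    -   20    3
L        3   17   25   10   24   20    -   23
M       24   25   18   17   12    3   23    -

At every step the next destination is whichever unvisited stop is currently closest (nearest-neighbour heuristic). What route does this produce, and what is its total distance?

Base → [L:3 / U:7 / K:20 / E:21 / P:22 / M:24 / J:27] → L (3)
L → [U:10 / K:17 / E:20 / M:23 / J:24 / P:25] → U (10)
U → [E:14 / P:16 / M:17 / K:22 / J:23] → E (14)
E → [M:3 / J:9 / P:15 / K:23] → M (3)
M → [J:12 / P:18 / K:25] → J (12)
J → [P:13 / K:21] → P (13)
P → [K:8] → K (8)
Return K→Base: 20.
Total = 3 + 10 + 14 + 3 + 12 + 13 + 8 + 20 = 83.

83 along Base → L → U → E → M → J → P → K → Base.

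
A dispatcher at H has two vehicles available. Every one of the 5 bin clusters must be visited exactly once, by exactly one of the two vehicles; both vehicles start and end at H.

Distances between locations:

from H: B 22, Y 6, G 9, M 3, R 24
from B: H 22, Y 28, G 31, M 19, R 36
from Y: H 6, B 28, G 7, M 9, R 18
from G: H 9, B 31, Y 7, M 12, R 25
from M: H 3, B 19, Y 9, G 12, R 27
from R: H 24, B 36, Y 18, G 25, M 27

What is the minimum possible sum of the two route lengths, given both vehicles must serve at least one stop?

98 — the smallest possible combined total.

There are 2^4 − 1 = 15 ways to divide the 5 stops into two non-empty groups. For each, the best each vehicle can do is its own shortest tour through its group:
  {B} + {Y, G, M, R}: 44 + 64 = 108
  {Y} + {B, G, M, R}: 12 + 92 = 104
  {B, Y} + {G, M, R}: 56 + 64 = 120
  {G} + {B, Y, M, R}: 18 + 82 = 100
  {B, G} + {Y, M, R}: 62 + 54 = 116
  {Y, G} + {B, M, R}: 22 + 82 = 104
  … (15 splits in total)
  {M} + {B, Y, G, R}: 6 + 92 = 98  ← best
Best: vehicle 1 H → M → H = 6; vehicle 2 H → B → R → Y → G → H = 92; combined 98.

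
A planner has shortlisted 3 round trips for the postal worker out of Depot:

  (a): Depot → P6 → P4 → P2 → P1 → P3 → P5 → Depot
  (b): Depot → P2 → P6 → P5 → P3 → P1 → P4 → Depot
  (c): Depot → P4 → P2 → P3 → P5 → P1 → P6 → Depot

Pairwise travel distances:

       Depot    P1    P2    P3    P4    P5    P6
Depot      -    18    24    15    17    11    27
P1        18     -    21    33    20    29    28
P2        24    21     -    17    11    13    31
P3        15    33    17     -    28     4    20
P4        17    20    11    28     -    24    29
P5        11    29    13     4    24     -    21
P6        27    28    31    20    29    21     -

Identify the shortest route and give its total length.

Shortest is (c), total 133.

(a): 27 + 29 + 11 + 21 + 33 + 4 + 11 = 136
(b): 24 + 31 + 21 + 4 + 33 + 20 + 17 = 150
(c): 17 + 11 + 17 + 4 + 29 + 28 + 27 = 133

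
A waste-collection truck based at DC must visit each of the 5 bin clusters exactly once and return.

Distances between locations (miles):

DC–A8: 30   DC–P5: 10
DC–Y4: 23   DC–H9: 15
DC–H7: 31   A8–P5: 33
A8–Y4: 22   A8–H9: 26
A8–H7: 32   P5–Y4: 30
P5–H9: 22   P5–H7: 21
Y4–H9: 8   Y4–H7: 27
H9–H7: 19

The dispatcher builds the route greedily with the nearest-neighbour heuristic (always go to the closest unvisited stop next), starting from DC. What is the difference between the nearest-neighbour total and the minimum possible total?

Excess over optimum: 2 miles.

From DC: P5=10, H9=15, Y4=23, A8=30, H7=31 → choose P5 (10).
From P5: H7=21, H9=22, Y4=30, A8=33 → choose H7 (21).
From H7: H9=19, Y4=27, A8=32 → choose H9 (19).
From H9: Y4=8, A8=26 → choose Y4 (8).
From Y4: A8=22 → choose A8 (22).
NN route DC → P5 → H7 → H9 → Y4 → A8 → DC costs 110.
Optimal: DC → P5 → H7 → A8 → Y4 → H9 → DC costs 108 (by enumerating all 60 distinct tours).
Excess = 110 − 108 = 2.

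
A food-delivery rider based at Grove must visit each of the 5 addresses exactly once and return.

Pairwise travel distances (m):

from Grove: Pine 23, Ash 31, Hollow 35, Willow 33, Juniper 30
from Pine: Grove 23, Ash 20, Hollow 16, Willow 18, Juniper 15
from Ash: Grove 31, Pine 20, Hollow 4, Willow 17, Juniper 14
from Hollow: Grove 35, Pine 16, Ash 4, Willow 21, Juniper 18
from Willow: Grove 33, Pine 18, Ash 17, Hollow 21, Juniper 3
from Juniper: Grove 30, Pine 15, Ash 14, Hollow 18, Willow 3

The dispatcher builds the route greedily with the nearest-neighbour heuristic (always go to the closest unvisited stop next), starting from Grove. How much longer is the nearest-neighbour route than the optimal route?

Grove: Pine=23, Juniper=30, Ash=31, Willow=33, Hollow=35 ⇒ Pine
Pine: Juniper=15, Hollow=16, Willow=18, Ash=20 ⇒ Juniper
Juniper: Willow=3, Ash=14, Hollow=18 ⇒ Willow
Willow: Ash=17, Hollow=21 ⇒ Ash
Ash: Hollow=4 ⇒ Hollow
NN route Grove → Pine → Juniper → Willow → Ash → Hollow → Grove costs 97.
Optimal: Grove → Pine → Hollow → Ash → Willow → Juniper → Grove costs 93 (by enumerating all 60 distinct tours).
Excess = 97 − 93 = 4.

4 m longer than the optimal tour.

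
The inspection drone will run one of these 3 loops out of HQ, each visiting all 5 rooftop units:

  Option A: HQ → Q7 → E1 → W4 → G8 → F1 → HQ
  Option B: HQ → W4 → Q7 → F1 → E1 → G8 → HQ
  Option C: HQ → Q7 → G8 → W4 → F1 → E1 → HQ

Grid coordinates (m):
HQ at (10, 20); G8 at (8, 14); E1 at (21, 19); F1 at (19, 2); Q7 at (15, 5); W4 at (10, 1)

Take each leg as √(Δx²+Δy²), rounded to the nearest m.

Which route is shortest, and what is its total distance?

Shortest is Option B, total 67 m.

Option A: 16 + 15 + 21 + 13 + 16 + 20 = 101
Option B: 19 + 6 + 5 + 17 + 14 + 6 = 67
Option C: 16 + 11 + 13 + 9 + 17 + 11 = 77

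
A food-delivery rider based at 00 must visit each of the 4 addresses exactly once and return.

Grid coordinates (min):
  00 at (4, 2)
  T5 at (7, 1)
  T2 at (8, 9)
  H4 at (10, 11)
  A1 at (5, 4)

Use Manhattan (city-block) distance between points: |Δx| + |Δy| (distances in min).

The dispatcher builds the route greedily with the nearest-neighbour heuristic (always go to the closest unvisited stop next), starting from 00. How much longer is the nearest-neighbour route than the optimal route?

From 00: A1=3, T5=4, T2=11, H4=15 → choose A1 (3).
From A1: T5=5, T2=8, H4=12 → choose T5 (5).
From T5: T2=9, H4=13 → choose T2 (9).
From T2: H4=4 → choose H4 (4).
NN route 00 → A1 → T5 → T2 → H4 → 00 costs 36.
Optimal: 00 → T5 → T2 → H4 → A1 → 00 costs 32 (by enumerating all 12 distinct tours).
Excess = 36 − 32 = 4.

Excess over optimum: 4 min.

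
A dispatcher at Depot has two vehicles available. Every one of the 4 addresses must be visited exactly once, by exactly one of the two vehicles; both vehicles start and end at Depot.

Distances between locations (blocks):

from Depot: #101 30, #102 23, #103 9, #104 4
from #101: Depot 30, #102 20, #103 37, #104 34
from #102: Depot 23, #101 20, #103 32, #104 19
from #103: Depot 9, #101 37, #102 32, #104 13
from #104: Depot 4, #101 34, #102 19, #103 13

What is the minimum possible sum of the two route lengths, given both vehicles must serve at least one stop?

Try each way of splitting the stops between the two vehicles (each non-empty) and, for each split, find the best tour for each vehicle:
  {#101} + {#102, #103, #104}: 60 + 64 = 124
  {#102} + {#101, #103, #104}: 46 + 84 = 130
  {#101, #102} + {#103, #104}: 73 + 26 = 99
  {#103} + {#101, #102, #104}: 18 + 73 = 91
  {#101, #103} + {#102, #104}: 76 + 46 = 122
  {#102, #103} + {#101, #104}: 64 + 68 = 132
  … (7 splits in total)
Best: vehicle 1 Depot → #103 → Depot = 18; vehicle 2 Depot → #101 → #102 → #104 → Depot = 73; combined 91.

91 blocks — the smallest possible combined total.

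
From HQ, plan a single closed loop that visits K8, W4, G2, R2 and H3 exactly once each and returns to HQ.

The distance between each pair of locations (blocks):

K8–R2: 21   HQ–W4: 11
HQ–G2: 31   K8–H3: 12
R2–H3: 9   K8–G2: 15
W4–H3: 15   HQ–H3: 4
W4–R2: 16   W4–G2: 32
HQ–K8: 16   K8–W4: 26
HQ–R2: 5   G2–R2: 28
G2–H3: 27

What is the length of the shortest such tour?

With 5 stops there are 5!/2 = 60 distinct round trips (a route and its reverse cost the same).
HQ→K8→W4→G2→R2→H3→HQ: 16+26+32+28+9+4 = 115
HQ→K8→W4→G2→H3→R2→HQ: 16+26+32+27+9+5 = 115
HQ→K8→W4→R2→G2→H3→HQ: 16+26+16+28+27+4 = 117
HQ→K8→W4→R2→H3→G2→HQ: 16+26+16+9+27+31 = 125
HQ→K8→W4→H3→G2→R2→HQ: 16+26+15+27+28+5 = 117
HQ→K8→W4→H3→R2→G2→HQ: 16+26+15+9+28+31 = 125
HQ→K8→G2→W4→R2→H3→HQ: 16+15+32+16+9+4 = 92
HQ→K8→G2→W4→H3→R2→HQ: 16+15+32+15+9+5 = 92
HQ→K8→G2→R2→W4→H3→HQ: 16+15+28+16+15+4 = 94
HQ→K8→G2→R2→H3→W4→HQ: 16+15+28+9+15+11 = 94
HQ→K8→G2→H3→W4→R2→HQ: 16+15+27+15+16+5 = 94
HQ→K8→G2→H3→R2→W4→HQ: 16+15+27+9+16+11 = 94
HQ→K8→R2→W4→G2→H3→HQ: 16+21+16+32+27+4 = 116
HQ→K8→R2→W4→H3→G2→HQ: 16+21+16+15+27+31 = 126
… (46 more)
HQ→W4→G2→K8→H3→R2→HQ: 11+32+15+12+9+5 = 84  ← best
The minimum is 84.
One optimal route: HQ → W4 → G2 → K8 → H3 → R2 → HQ (or its reverse).

Minimum total distance: 84 blocks.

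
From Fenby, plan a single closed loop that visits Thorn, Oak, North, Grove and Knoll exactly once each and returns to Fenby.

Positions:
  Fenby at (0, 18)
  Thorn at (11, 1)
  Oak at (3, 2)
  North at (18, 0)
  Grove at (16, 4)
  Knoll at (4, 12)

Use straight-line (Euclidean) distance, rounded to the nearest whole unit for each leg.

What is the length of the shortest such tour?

Fenby-Thorn-Oak-North-Grove-Knoll-Fenby: 20+8+15+4+14+7 = 68
Fenby-Thorn-Oak-North-Knoll-Grove-Fenby: 20+8+15+18+14+21 = 96
Fenby-Thorn-Oak-Grove-North-Knoll-Fenby: 20+8+13+4+18+7 = 70
Fenby-Thorn-Oak-Grove-Knoll-North-Fenby: 20+8+13+14+18+25 = 98
Fenby-Thorn-Oak-Knoll-North-Grove-Fenby: 20+8+10+18+4+21 = 81
Fenby-Thorn-Oak-Knoll-Grove-North-Fenby: 20+8+10+14+4+25 = 81
Fenby-Thorn-North-Oak-Grove-Knoll-Fenby: 20+7+15+13+14+7 = 76
Fenby-Thorn-North-Oak-Knoll-Grove-Fenby: 20+7+15+10+14+21 = 87
Fenby-Thorn-North-Grove-Oak-Knoll-Fenby: 20+7+4+13+10+7 = 61
Fenby-Thorn-North-Grove-Knoll-Oak-Fenby: 20+7+4+14+10+16 = 71
Fenby-Thorn-North-Knoll-Oak-Grove-Fenby: 20+7+18+10+13+21 = 89
Fenby-Thorn-North-Knoll-Grove-Oak-Fenby: 20+7+18+14+13+16 = 88
Fenby-Thorn-Grove-Oak-North-Knoll-Fenby: 20+6+13+15+18+7 = 79
Fenby-Thorn-Grove-Oak-Knoll-North-Fenby: 20+6+13+10+18+25 = 92
… (46 more)
Fenby-Oak-Thorn-North-Grove-Knoll-Fenby: 16+8+7+4+14+7 = 56  ← best
The minimum is 56.
One optimal route: Fenby → Oak → Thorn → North → Grove → Knoll → Fenby (or its reverse).

Minimum total distance: 56.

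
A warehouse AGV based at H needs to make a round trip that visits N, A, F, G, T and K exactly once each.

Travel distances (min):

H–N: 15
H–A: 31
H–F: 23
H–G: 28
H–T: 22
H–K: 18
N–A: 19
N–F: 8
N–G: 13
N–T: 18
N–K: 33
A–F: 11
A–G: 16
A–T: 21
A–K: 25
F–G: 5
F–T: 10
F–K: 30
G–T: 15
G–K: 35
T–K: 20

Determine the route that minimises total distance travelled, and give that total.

With 6 stops there are 6!/2 = 360 distinct round trips (a route and its reverse cost the same).
H - N - A - F - G - T - K - H: 15+19+11+5+15+20+18 = 103
H - N - A - F - G - K - T - H: 15+19+11+5+35+20+22 = 127
H - N - A - F - T - G - K - H: 15+19+11+10+15+35+18 = 123
H - N - A - F - T - K - G - H: 15+19+11+10+20+35+28 = 138
H - N - A - F - K - G - T - H: 15+19+11+30+35+15+22 = 147
H - N - A - F - K - T - G - H: 15+19+11+30+20+15+28 = 138
H - N - A - G - F - T - K - H: 15+19+16+5+10+20+18 = 103
H - N - A - G - F - K - T - H: 15+19+16+5+30+20+22 = 127
… (352 more)
The minimum is 103.
One optimal route: H → N → A → F → G → T → K → H (or its reverse).

103 min — the shortest possible round trip.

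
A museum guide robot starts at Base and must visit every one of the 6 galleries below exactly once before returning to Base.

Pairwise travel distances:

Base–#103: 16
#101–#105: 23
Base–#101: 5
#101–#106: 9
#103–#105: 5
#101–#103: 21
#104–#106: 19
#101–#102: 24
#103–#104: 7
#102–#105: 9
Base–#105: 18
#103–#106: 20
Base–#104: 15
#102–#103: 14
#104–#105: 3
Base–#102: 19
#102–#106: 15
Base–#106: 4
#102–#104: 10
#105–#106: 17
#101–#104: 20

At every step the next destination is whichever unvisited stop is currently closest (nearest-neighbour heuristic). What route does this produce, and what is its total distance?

At Base the remaining stops are #106 4, #101 5, #104 15, #103 16, #105 18, #102 19; go to #106.
At #106 the remaining stops are #101 9, #102 15, #105 17, #104 19, #103 20; go to #101.
At #101 the remaining stops are #104 20, #103 21, #105 23, #102 24; go to #104.
At #104 the remaining stops are #105 3, #103 7, #102 10; go to #105.
At #105 the remaining stops are #103 5, #102 9; go to #103.
At #103 the remaining stops are #102 14; go to #102.
Return #102→Base: 19.
Total = 4 + 9 + 20 + 3 + 5 + 14 + 19 = 74.

74 along Base → #106 → #101 → #104 → #105 → #103 → #102 → Base.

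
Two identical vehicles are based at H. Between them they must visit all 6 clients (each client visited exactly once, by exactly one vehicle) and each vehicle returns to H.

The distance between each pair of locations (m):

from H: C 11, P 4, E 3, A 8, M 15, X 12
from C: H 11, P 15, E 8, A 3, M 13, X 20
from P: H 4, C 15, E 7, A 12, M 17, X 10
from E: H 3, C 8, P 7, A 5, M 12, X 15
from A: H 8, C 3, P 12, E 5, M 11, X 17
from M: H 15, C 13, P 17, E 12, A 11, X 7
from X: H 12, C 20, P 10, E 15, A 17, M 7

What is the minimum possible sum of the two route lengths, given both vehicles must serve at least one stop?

Check every non-empty split of the stops between the two vehicles; for each half take its own optimal tour:
  {C} + {P, E, A, M, X}: 22 + 40 = 62
  {P} + {C, E, A, M, X}: 8 + 43 = 51
  {C, P} + {E, A, M, X}: 30 + 38 = 68
  {E} + {C, P, A, M, X}: 6 + 45 = 51
  {C, E} + {P, A, M, X}: 22 + 40 = 62
  {P, E} + {C, A, M, X}: 14 + 43 = 57
  … (31 splits in total)
Best: vehicle 1 H → P → H = 8; vehicle 2 H → E → A → C → M → X → H = 43; combined 51.

Minimum combined distance: 51 m.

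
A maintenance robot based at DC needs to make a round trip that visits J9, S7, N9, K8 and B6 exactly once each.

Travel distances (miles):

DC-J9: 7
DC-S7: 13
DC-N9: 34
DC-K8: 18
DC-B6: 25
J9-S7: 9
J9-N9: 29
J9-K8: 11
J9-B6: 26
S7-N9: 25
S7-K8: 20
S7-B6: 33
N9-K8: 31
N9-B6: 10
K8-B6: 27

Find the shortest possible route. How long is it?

Minimum total distance: 93 miles.

With 5 stops there are 5!/2 = 60 distinct round trips (a route and its reverse cost the same).
DC-J9-S7-N9-K8-B6-DC: 7+9+25+31+27+25 = 124
DC-J9-S7-N9-B6-K8-DC: 7+9+25+10+27+18 = 96
DC-J9-S7-K8-N9-B6-DC: 7+9+20+31+10+25 = 102
DC-J9-S7-K8-B6-N9-DC: 7+9+20+27+10+34 = 107
DC-J9-S7-B6-N9-K8-DC: 7+9+33+10+31+18 = 108
DC-J9-S7-B6-K8-N9-DC: 7+9+33+27+31+34 = 141
DC-J9-N9-S7-K8-B6-DC: 7+29+25+20+27+25 = 133
DC-J9-N9-S7-B6-K8-DC: 7+29+25+33+27+18 = 139
DC-J9-N9-K8-S7-B6-DC: 7+29+31+20+33+25 = 145
DC-J9-N9-K8-B6-S7-DC: 7+29+31+27+33+13 = 140
DC-J9-N9-B6-S7-K8-DC: 7+29+10+33+20+18 = 117
DC-J9-N9-B6-K8-S7-DC: 7+29+10+27+20+13 = 106
DC-J9-K8-S7-N9-B6-DC: 7+11+20+25+10+25 = 98
DC-J9-K8-S7-B6-N9-DC: 7+11+20+33+10+34 = 115
… (46 more)
DC-J9-K8-B6-N9-S7-DC: 7+11+27+10+25+13 = 93  ← best
The minimum is 93.
One optimal route: DC → J9 → K8 → B6 → N9 → S7 → DC (or its reverse).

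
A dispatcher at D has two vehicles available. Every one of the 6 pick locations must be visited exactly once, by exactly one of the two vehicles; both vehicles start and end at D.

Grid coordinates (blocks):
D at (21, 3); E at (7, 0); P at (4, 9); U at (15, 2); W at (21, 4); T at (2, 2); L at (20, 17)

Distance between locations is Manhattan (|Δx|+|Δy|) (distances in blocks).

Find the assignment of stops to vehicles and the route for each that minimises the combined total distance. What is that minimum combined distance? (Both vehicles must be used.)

Check every non-empty split of the stops between the two vehicles; for each half take its own optimal tour:
  {E} + {P, U, W, T, L}: 34 + 68 = 102
  {P} + {E, U, W, T, L}: 46 + 72 = 118
  {E, P} + {U, W, T, L}: 52 + 68 = 120
  {U} + {E, P, W, T, L}: 14 + 72 = 86
  {E, U} + {P, W, T, L}: 34 + 68 = 102
  {P, U} + {E, W, T, L}: 48 + 72 = 120
  … (31 splits in total)
  {W} + {E, P, U, T, L}: 2 + 72 = 74  ← best
Best: vehicle 1 D → W → D = 2; vehicle 2 D → U → E → T → P → L → D = 72; combined 74.

74 blocks — the smallest possible combined total.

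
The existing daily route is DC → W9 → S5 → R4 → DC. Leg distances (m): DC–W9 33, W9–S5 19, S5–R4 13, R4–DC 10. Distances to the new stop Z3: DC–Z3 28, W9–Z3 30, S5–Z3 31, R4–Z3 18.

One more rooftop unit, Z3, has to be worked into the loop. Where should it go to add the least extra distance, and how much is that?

Insertion cost between consecutive stops i–j is d(i,Z3) + d(Z3,j) − d(i,j):
  between DC and W9: 28 + 30 − 33 = 25
  between W9 and S5: 30 + 31 − 19 = 42
  between S5 and R4: 31 + 18 − 13 = 36
  between R4 and DC: 18 + 28 − 10 = 36
Cheapest insertion is between DC and W9, adding 25.
New total = 75 + 25 = 100.

+25 m — insert Z3 between DC and W9.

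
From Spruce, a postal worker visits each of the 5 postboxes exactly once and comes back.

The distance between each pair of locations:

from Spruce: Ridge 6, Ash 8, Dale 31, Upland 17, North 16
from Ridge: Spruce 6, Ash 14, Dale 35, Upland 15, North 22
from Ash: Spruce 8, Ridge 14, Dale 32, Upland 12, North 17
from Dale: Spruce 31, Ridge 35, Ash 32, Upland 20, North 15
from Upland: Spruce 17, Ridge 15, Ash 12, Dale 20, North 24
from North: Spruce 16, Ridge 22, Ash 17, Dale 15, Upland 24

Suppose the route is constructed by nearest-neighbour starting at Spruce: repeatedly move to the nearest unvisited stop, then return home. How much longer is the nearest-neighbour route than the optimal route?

The nearest-neighbour route is 2 longer than optimal.

Spruce: Ridge=6, Ash=8, North=16, Upland=17, Dale=31 ⇒ Ridge
Ridge: Ash=14, Upland=15, North=22, Dale=35 ⇒ Ash
Ash: Upland=12, North=17, Dale=32 ⇒ Upland
Upland: Dale=20, North=24 ⇒ Dale
Dale: North=15 ⇒ North
NN route Spruce → Ridge → Ash → Upland → Dale → North → Spruce costs 83.
Optimal: Spruce → Ridge → Upland → Dale → North → Ash → Spruce costs 81 (by enumerating all 60 distinct tours).
Excess = 83 − 81 = 2.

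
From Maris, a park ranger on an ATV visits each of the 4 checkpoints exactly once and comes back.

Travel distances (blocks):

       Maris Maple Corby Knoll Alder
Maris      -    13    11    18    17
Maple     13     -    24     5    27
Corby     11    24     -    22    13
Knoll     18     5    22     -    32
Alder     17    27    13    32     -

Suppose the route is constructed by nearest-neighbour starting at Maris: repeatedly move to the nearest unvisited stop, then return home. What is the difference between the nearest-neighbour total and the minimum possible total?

Excess over optimum: 4 blocks.

From Maris: Corby=11, Maple=13, Alder=17, Knoll=18 → choose Corby (11).
From Corby: Alder=13, Knoll=22, Maple=24 → choose Alder (13).
From Alder: Maple=27, Knoll=32 → choose Maple (27).
From Maple: Knoll=5 → choose Knoll (5).
NN route Maris → Corby → Alder → Maple → Knoll → Maris costs 74.
Optimal: Maris → Maple → Knoll → Corby → Alder → Maris costs 70 (by enumerating all 12 distinct tours).
Excess = 74 − 70 = 4.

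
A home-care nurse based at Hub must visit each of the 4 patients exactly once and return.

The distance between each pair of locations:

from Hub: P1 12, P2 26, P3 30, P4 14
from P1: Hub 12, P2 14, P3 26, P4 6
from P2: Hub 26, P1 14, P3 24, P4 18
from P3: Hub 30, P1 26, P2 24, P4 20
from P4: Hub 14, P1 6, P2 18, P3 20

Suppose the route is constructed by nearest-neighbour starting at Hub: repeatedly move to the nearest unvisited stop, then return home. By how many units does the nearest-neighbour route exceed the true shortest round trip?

The nearest-neighbour route is 6 longer than optimal.

From Hub: P1=12, P4=14, P2=26, P3=30 → choose P1 (12).
From P1: P4=6, P2=14, P3=26 → choose P4 (6).
From P4: P2=18, P3=20 → choose P2 (18).
From P2: P3=24 → choose P3 (24).
NN route Hub → P1 → P4 → P2 → P3 → Hub costs 90.
Optimal: Hub → P1 → P2 → P3 → P4 → Hub costs 84 (by enumerating all 12 distinct tours).
Excess = 90 − 84 = 6.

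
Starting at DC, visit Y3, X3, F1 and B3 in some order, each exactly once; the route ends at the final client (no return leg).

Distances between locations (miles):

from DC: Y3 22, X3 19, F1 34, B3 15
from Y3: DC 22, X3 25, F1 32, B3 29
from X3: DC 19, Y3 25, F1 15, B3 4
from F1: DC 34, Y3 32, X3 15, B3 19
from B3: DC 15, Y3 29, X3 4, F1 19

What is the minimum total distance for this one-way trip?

There are 4! = 24 possible orderings.
DC→Y3→X3→F1→B3: 22+25+15+19 = 81
DC→Y3→X3→B3→F1: 22+25+4+19 = 70
DC→Y3→F1→X3→B3: 22+32+15+4 = 73
DC→Y3→F1→B3→X3: 22+32+19+4 = 77
DC→Y3→B3→X3→F1: 22+29+4+15 = 70
DC→Y3→B3→F1→X3: 22+29+19+15 = 85
DC→X3→Y3→F1→B3: 19+25+32+19 = 95
DC→X3→Y3→B3→F1: 19+25+29+19 = 92
DC→X3→F1→Y3→B3: 19+15+32+29 = 95
DC→X3→F1→B3→Y3: 19+15+19+29 = 82
DC→X3→B3→Y3→F1: 19+4+29+32 = 84
DC→X3→B3→F1→Y3: 19+4+19+32 = 74
DC→F1→Y3→X3→B3: 34+32+25+4 = 95
DC→F1→Y3→B3→X3: 34+32+29+4 = 99
… (10 more)
DC→B3→X3→F1→Y3: 15+4+15+32 = 66  ← best
The minimum is 66.
One shortest path: DC → B3 → X3 → F1 → Y3.

Minimum one-way distance = 66 miles.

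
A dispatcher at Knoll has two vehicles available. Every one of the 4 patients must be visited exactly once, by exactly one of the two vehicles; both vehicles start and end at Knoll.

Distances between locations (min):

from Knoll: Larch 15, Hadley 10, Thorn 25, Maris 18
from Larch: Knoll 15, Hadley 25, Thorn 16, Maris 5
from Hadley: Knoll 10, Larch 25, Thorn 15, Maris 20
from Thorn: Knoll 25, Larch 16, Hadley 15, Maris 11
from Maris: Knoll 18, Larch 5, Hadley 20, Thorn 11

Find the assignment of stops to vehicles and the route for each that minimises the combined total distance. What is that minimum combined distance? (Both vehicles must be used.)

Minimum combined distance: 76 min.

Check every non-empty split of the stops between the two vehicles; for each half take its own optimal tour:
  {Larch} + {Hadley, Thorn, Maris}: 30 + 54 = 84
  {Hadley} + {Larch, Thorn, Maris}: 20 + 56 = 76
  {Larch, Hadley} + {Thorn, Maris}: 50 + 54 = 104
  {Thorn} + {Larch, Hadley, Maris}: 50 + 50 = 100
  {Larch, Thorn} + {Hadley, Maris}: 56 + 48 = 104
  {Hadley, Thorn} + {Larch, Maris}: 50 + 38 = 88
  … (7 splits in total)
Best: vehicle 1 Knoll → Hadley → Knoll = 20; vehicle 2 Knoll → Larch → Maris → Thorn → Knoll = 56; combined 76.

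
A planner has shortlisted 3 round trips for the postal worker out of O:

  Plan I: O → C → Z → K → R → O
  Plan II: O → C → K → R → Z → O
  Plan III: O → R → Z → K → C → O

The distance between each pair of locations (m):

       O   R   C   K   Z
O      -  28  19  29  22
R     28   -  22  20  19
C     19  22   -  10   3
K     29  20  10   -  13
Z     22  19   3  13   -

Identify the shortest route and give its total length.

Plan I: 19 + 3 + 13 + 20 + 28 = 83
Plan II: 19 + 10 + 20 + 19 + 22 = 90
Plan III: 28 + 19 + 13 + 10 + 19 = 89

Shortest is Plan I, total 83 m.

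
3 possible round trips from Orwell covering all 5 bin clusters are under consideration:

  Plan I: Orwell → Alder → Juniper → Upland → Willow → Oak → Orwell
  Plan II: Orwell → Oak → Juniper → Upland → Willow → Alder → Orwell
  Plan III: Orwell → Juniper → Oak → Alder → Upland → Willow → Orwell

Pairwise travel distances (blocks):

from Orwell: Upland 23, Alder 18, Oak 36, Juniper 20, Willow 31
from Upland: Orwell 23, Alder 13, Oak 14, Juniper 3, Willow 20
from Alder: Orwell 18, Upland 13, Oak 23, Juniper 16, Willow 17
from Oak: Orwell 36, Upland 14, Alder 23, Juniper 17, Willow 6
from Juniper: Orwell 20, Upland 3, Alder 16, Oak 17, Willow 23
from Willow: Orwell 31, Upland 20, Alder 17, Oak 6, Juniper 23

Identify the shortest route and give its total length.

Plan I: 18 + 16 + 3 + 20 + 6 + 36 = 99
Plan II: 36 + 17 + 3 + 20 + 17 + 18 = 111
Plan III: 20 + 17 + 23 + 13 + 20 + 31 = 124

99 blocks — Plan I is the shortest.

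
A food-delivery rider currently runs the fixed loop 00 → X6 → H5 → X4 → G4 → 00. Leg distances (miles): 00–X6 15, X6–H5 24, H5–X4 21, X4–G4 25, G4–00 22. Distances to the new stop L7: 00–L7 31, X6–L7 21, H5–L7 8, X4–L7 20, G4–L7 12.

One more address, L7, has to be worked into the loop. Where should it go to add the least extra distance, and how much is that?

Adding 5 miles by placing L7 on the X6–H5 leg.

Insertion cost between consecutive stops i–j is d(i,L7) + d(L7,j) − d(i,j):
  between 00 and X6: 31 + 21 − 15 = 37
  between X6 and H5: 21 + 8 − 24 = 5
  between H5 and X4: 8 + 20 − 21 = 7
  between X4 and G4: 20 + 12 − 25 = 7
  between G4 and 00: 12 + 31 − 22 = 21
Cheapest insertion is between X6 and H5, adding 5.
New total = 107 + 5 = 112.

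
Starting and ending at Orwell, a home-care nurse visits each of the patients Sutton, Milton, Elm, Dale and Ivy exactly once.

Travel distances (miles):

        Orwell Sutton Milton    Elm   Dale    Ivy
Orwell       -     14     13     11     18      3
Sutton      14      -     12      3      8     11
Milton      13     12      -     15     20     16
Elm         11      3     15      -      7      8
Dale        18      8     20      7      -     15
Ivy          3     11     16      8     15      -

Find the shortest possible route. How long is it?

Minimum total distance: 51 miles.

With 5 stops there are 5!/2 = 60 distinct round trips (a route and its reverse cost the same).
Orwell → Sutton → Milton → Elm → Dale → Ivy → Orwell: 14+12+15+7+15+3 = 66
Orwell → Sutton → Milton → Elm → Ivy → Dale → Orwell: 14+12+15+8+15+18 = 82
Orwell → Sutton → Milton → Dale → Elm → Ivy → Orwell: 14+12+20+7+8+3 = 64
Orwell → Sutton → Milton → Dale → Ivy → Elm → Orwell: 14+12+20+15+8+11 = 80
Orwell → Sutton → Milton → Ivy → Elm → Dale → Orwell: 14+12+16+8+7+18 = 75
Orwell → Sutton → Milton → Ivy → Dale → Elm → Orwell: 14+12+16+15+7+11 = 75
Orwell → Sutton → Elm → Milton → Dale → Ivy → Orwell: 14+3+15+20+15+3 = 70
Orwell → Sutton → Elm → Milton → Ivy → Dale → Orwell: 14+3+15+16+15+18 = 81
Orwell → Sutton → Elm → Dale → Milton → Ivy → Orwell: 14+3+7+20+16+3 = 63
Orwell → Sutton → Elm → Dale → Ivy → Milton → Orwell: 14+3+7+15+16+13 = 68
Orwell → Sutton → Elm → Ivy → Milton → Dale → Orwell: 14+3+8+16+20+18 = 79
Orwell → Sutton → Elm → Ivy → Dale → Milton → Orwell: 14+3+8+15+20+13 = 73
Orwell → Sutton → Dale → Milton → Elm → Ivy → Orwell: 14+8+20+15+8+3 = 68
Orwell → Sutton → Dale → Milton → Ivy → Elm → Orwell: 14+8+20+16+8+11 = 77
… (46 more)
Orwell → Milton → Sutton → Dale → Elm → Ivy → Orwell: 13+12+8+7+8+3 = 51  ← best
The minimum is 51.
One optimal route: Orwell → Milton → Sutton → Dale → Elm → Ivy → Orwell (or its reverse).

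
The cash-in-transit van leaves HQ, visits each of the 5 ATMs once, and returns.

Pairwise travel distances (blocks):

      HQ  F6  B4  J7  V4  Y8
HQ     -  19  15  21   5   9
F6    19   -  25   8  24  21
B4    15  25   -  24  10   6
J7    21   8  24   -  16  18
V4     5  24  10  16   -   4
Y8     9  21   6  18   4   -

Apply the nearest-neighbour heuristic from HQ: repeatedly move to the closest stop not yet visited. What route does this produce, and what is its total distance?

Nearest-neighbour total = 66 blocks; route HQ → V4 → Y8 → B4 → J7 → F6 → HQ.

From HQ: distances to unvisited — V4=5, Y8=9, B4=15, F6=19, J7=21. Nearest is V4 (5).
From V4: distances to unvisited — Y8=4, B4=10, J7=16, F6=24. Nearest is Y8 (4).
From Y8: distances to unvisited — B4=6, J7=18, F6=21. Nearest is B4 (6).
From B4: distances to unvisited — J7=24, F6=25. Nearest is J7 (24).
From J7: distances to unvisited — F6=8. Nearest is F6 (8).
Return F6→HQ: 19.
Total = 5 + 4 + 6 + 24 + 8 + 19 = 66.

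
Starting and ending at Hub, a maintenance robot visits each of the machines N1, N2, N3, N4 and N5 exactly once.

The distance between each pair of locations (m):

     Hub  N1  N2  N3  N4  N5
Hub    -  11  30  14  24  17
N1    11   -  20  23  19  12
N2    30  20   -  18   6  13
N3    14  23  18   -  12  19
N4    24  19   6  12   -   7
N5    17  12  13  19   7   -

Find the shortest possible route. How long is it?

68 m — the shortest possible round trip.

Hub→N1→N2→N3→N4→N5→Hub: 11+20+18+12+7+17 = 85
Hub→N1→N2→N3→N5→N4→Hub: 11+20+18+19+7+24 = 99
Hub→N1→N2→N4→N3→N5→Hub: 11+20+6+12+19+17 = 85
Hub→N1→N2→N4→N5→N3→Hub: 11+20+6+7+19+14 = 77
Hub→N1→N2→N5→N3→N4→Hub: 11+20+13+19+12+24 = 99
Hub→N1→N2→N5→N4→N3→Hub: 11+20+13+7+12+14 = 77
Hub→N1→N3→N2→N4→N5→Hub: 11+23+18+6+7+17 = 82
Hub→N1→N3→N2→N5→N4→Hub: 11+23+18+13+7+24 = 96
Hub→N1→N3→N4→N2→N5→Hub: 11+23+12+6+13+17 = 82
Hub→N1→N3→N4→N5→N2→Hub: 11+23+12+7+13+30 = 96
Hub→N1→N3→N5→N2→N4→Hub: 11+23+19+13+6+24 = 96
Hub→N1→N3→N5→N4→N2→Hub: 11+23+19+7+6+30 = 96
Hub→N1→N4→N2→N3→N5→Hub: 11+19+6+18+19+17 = 90
Hub→N1→N4→N2→N5→N3→Hub: 11+19+6+13+19+14 = 82
… (46 more)
Hub→N1→N5→N2→N4→N3→Hub: 11+12+13+6+12+14 = 68  ← best
The minimum is 68.
One optimal route: Hub → N1 → N5 → N2 → N4 → N3 → Hub (or its reverse).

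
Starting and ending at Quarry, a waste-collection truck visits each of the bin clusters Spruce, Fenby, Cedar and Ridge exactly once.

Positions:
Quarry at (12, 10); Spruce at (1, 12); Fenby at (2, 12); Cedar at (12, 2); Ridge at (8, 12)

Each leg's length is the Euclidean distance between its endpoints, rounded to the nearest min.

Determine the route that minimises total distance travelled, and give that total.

With 4 stops there are 4!/2 = 12 distinct round trips (a route and its reverse cost the same).
Quarry→Spruce→Fenby→Cedar→Ridge→Quarry: 11+1+14+11+4 = 41
Quarry→Spruce→Fenby→Ridge→Cedar→Quarry: 11+1+6+11+8 = 37
Quarry→Spruce→Cedar→Fenby→Ridge→Quarry: 11+15+14+6+4 = 50
Quarry→Spruce→Cedar→Ridge→Fenby→Quarry: 11+15+11+6+10 = 53
Quarry→Spruce→Ridge→Fenby→Cedar→Quarry: 11+7+6+14+8 = 46
Quarry→Spruce→Ridge→Cedar→Fenby→Quarry: 11+7+11+14+10 = 53
Quarry→Fenby→Spruce→Cedar→Ridge→Quarry: 10+1+15+11+4 = 41
Quarry→Fenby→Spruce→Ridge→Cedar→Quarry: 10+1+7+11+8 = 37
Quarry→Fenby→Cedar→Spruce→Ridge→Quarry: 10+14+15+7+4 = 50
Quarry→Fenby→Ridge→Spruce→Cedar→Quarry: 10+6+7+15+8 = 46
Quarry→Cedar→Spruce→Fenby→Ridge→Quarry: 8+15+1+6+4 = 34
Quarry→Cedar→Fenby→Spruce→Ridge→Quarry: 8+14+1+7+4 = 34
The minimum is 34.
One optimal route: Quarry → Cedar → Spruce → Fenby → Ridge → Quarry (or its reverse).

Minimum total distance: 34 min.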